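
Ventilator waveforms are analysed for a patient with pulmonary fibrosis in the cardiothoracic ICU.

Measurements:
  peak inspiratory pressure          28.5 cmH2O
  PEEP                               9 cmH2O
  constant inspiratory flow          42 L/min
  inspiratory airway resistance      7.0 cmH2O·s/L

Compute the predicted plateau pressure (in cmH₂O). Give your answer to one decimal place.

23.6

Flow: 42 L/min ÷ 60 = 0.7 L/s.
Pplat = PIP − Raw × flow = 28.5 − 7.0 × 0.7 = 28.5 − 4.9 = 23.6 cmH2O.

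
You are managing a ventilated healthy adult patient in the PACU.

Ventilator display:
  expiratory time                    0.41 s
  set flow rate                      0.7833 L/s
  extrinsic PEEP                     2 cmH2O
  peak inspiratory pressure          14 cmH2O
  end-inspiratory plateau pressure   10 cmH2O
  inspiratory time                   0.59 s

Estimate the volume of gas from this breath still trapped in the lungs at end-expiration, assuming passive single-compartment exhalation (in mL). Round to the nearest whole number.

Vt = flow × Ti = 0.7833 L/s × 0.59 s × 1000 mL/L = 462.15 mL.
R = (PIP − Pplat)/V̇ = (14 − 10) / 0.7833 = 4.0/0.7833 = 5.107 cmH2O·s/L.
C = Vt/(Pplat − PEEP) = 462.15 / (10 − 2) = 462.15/8.0 = 57.769 mL/cmH2O.
τ = R × C = 5.107 × 0.05777 L/cmH2O = 0.295 s.
Fraction remaining = e^(−Te/τ) = e^(−0.41/0.295) = 0.2491.
Trapped volume = 462.15 × 0.2491 = 115.12 mL.

115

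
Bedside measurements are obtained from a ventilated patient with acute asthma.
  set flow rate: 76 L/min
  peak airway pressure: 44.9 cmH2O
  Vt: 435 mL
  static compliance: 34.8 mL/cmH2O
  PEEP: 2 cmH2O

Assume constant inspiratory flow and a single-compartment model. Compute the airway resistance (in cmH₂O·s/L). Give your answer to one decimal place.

24.0

Flow: 76 L/min ÷ 60 = 1.2667 L/s.
Equation of motion (constant flow): PIP = Vt/C + R·V̇ + PEEP.
R·V̇ = PIP − Vt/C − PEEP = 44.9 − 435/34.8 − 2 = 44.9 − 12.5 − 2 = 30.4 cmH2O.
R = 30.4 / 1.2667 = 23.999 cmH2O·s/L.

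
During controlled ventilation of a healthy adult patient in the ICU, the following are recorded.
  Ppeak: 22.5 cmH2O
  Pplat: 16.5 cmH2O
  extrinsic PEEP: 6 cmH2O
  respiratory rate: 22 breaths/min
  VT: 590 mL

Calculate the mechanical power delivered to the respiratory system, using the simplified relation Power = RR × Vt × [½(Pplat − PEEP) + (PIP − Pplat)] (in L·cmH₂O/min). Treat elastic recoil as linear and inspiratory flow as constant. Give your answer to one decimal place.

146.0

Per-breath work = Vt × [½(Pplat−PEEP) + (PIP−Pplat)] = 0.590 × [0.5×10.5 + 6.0] = 0.590 × 11.25 = 6.638 L·cmH2O.
Power = 22 × 6.638 = 146.04 L·cmH2O/min.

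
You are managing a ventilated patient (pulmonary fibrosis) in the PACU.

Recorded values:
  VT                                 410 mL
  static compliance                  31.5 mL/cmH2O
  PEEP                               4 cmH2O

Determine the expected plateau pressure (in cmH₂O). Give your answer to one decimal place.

Pplat = PEEP + Vt / Cstat = 4 + 410 / 31.5 = 4 + 13.016 = 17.016 cmH2O.

17.0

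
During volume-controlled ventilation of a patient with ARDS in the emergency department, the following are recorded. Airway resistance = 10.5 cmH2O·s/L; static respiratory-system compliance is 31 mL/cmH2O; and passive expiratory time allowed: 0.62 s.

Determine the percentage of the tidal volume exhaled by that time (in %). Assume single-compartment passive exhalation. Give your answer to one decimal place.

τ = R × C = 10.5 × 31 mL/cmH2O = 10.5 × 0.031 L/cmH2O = 0.3255 s.
Passive exhalation: V(t)/V₀ = e^(−t/τ) = e^(−0.62/0.3255) = 0.1489.
Fraction exhaled = 1 − 0.1489 = 0.8511 → 85.11%.

85.1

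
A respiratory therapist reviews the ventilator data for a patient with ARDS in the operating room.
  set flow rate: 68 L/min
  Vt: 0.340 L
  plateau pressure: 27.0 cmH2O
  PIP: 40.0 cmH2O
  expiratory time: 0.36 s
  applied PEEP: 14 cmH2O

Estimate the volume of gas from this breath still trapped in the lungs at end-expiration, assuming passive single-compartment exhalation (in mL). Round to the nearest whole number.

Flow: 68 L/min ÷ 60 = 1.1333 L/s.
R = (PIP − Pplat)/V̇ = (40.0 − 27.0) / 1.1333 = 13.0/1.1333 = 11.471 cmH2O·s/L.
C = Vt/(Pplat − PEEP) = 340.0 / (27.0 − 14) = 340.0/13.0 = 26.154 mL/cmH2O.
τ = R × C = 11.471 × 0.02615 L/cmH2O = 0.3 s.
Fraction remaining = e^(−Te/τ) = e^(−0.36/0.3) = 0.3012.
Trapped volume = 340.0 × 0.3012 = 102.41 mL.

102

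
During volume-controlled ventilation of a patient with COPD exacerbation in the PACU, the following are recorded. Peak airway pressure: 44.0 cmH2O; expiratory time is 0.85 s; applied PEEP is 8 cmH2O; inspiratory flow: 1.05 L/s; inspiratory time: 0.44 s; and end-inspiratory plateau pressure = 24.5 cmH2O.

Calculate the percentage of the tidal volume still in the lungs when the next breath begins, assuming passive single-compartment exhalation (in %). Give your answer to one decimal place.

19.5

Vt = flow × Ti = 1.05 L/s × 0.44 s × 1000 mL/L = 462.0 mL.
R = (PIP − Pplat)/V̇ = (44.0 − 24.5) / 1.05 = 19.5/1.05 = 18.571 cmH2O·s/L.
C = Vt/(Pplat − PEEP) = 462.0 / (24.5 − 8) = 462.0/16.5 = 28.0 mL/cmH2O.
τ = R × C = 18.571 × 0.028 L/cmH2O = 0.52 s.
Fraction remaining at end-expiration = e^(−Te/τ) = e^(−0.85/0.52) = 0.195 → 19.5%.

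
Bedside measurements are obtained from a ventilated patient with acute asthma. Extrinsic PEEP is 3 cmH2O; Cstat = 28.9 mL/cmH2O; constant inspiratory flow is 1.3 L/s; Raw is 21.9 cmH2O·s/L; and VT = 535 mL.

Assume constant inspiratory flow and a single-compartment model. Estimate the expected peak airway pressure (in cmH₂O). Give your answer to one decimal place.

Equation of motion (constant flow): PIP = Vt/C + R·V̇ + PEEP.
PIP = 535/28.9 + 21.9×1.3 + 3 = 18.512 + 28.47 + 3 = 49.982 cmH2O.

50.0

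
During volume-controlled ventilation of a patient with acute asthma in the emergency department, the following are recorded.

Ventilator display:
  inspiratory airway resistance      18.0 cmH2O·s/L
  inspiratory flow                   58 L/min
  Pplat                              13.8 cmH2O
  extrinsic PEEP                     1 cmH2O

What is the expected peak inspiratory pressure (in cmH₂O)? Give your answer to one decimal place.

31.2

Flow: 58 L/min ÷ 60 = 0.9667 L/s.
PIP = Pplat + Raw × flow = 13.8 + 18.0 × 0.9667 = 13.8 + 17.401 = 31.201 cmH2O.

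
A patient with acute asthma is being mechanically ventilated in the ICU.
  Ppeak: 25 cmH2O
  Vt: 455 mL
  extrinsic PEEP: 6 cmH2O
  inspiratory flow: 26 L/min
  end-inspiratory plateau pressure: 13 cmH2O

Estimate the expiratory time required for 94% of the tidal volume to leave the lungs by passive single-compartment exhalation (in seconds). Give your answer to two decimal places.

Flow: 26 L/min ÷ 60 = 0.4333 L/s.
R = (PIP − Pplat)/V̇ = (25 − 13) / 0.4333 = 12.0/0.4333 = 27.694 cmH2O·s/L.
C = Vt/(Pplat − PEEP) = 455.0 / (13 − 6) = 455.0/7.0 = 65.0 mL/cmH2O.
τ = R × C = 27.694 × 0.065 L/cmH2O = 1.8 s.
t = −τ·ln(1 − 0.94) = −1.8·ln(0.06) = 5.064 s.

5.06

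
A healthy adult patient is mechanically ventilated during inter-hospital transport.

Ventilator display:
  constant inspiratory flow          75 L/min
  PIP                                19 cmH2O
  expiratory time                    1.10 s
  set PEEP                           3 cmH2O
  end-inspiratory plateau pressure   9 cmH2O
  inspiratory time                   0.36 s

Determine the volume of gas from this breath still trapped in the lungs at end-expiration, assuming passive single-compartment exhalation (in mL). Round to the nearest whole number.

Flow: 75 L/min ÷ 60 = 1.25 L/s.
Vt = flow × Ti = 1.25 L/s × 0.36 s × 1000 mL/L = 450.0 mL.
R = (PIP − Pplat)/V̇ = (19 − 9) / 1.25 = 10.0/1.25 = 8.0 cmH2O·s/L.
C = Vt/(Pplat − PEEP) = 450.0 / (9 − 3) = 450.0/6.0 = 75.0 mL/cmH2O.
τ = R × C = 8.0 × 0.075 L/cmH2O = 0.6 s.
Fraction remaining = e^(−Te/τ) = e^(−1.10/0.6) = 0.1599.
Trapped volume = 450.0 × 0.1599 = 71.955 mL.

72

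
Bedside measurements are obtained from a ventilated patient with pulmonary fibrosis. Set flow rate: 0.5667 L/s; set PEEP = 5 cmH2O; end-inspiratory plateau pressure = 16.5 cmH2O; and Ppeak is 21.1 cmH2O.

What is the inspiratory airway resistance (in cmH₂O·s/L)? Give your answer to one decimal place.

Raw = (PIP − Pplat) / flow = (21.1 − 16.5) / 0.5667 = 4.6 / 0.5667 = 8.117 cmH2O·s/L.

8.1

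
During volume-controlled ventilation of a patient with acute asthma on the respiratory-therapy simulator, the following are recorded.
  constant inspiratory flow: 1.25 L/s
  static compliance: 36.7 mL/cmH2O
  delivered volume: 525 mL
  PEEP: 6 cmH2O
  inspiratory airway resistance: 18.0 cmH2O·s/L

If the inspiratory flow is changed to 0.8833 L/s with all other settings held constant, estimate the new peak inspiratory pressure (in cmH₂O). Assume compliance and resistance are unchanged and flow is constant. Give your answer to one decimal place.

PIP = Vt/C + R·V̇ + PEEP (constant-flow equation of motion).
Only the resistive term changes: ΔPIP = R × ΔV̇ = 18.0 × (0.8833 − 1.25) = 18.0 × -0.3667 = -6.601 cmH2O.
Original PIP = 525/36.7 + 18.0×1.25 + 6 = 42.805 cmH2O; new PIP = 42.805 + (-6.601) = 36.204 cmH2O.

36.2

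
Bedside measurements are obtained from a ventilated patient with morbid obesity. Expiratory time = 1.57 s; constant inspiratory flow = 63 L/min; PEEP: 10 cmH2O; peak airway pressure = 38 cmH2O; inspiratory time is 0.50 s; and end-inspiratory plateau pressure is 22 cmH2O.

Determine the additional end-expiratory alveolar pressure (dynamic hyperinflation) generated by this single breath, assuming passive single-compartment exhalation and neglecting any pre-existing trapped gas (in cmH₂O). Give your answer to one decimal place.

Flow: 63 L/min ÷ 60 = 1.05 L/s.
Vt = flow × Ti = 1.05 L/s × 0.50 s × 1000 mL/L = 525.0 mL.
R = (PIP − Pplat)/V̇ = (38 − 22) / 1.05 = 16.0/1.05 = 15.238 cmH2O·s/L.
C = Vt/(Pplat − PEEP) = 525.0 / (22 − 10) = 525.0/12.0 = 43.75 mL/cmH2O.
τ = R × C = 15.238 × 0.04375 L/cmH2O = 0.6667 s.
Fraction remaining = e^(−Te/τ) = e^(−1.57/0.6667) = 0.0949; trapped volume = 525.0 × 0.0949 = 49.823 mL.
Additional alveolar pressure from trapping ≈ V_trapped / C = 49.823 / 43.75 = 1.139 cmH2O.

1.1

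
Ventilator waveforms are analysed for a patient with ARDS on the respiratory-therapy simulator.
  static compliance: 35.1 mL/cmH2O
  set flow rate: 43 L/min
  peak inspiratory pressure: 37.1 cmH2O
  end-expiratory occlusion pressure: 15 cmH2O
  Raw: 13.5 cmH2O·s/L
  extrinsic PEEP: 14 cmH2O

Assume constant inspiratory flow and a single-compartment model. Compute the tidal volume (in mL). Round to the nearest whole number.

Flow: 43 L/min ÷ 60 = 0.7167 L/s.
Total PEEP = 15 cmH2O (set 14 + intrinsic 1); this is the baseline alveolar pressure.
Equation of motion (constant flow): PIP = Vt/C + R·V̇ + PEEP.
Vt/C = PIP − R·V̇ − PEEP = 37.1 − 9.675 − 15 = 12.425 cmH2O.
Vt = C × 12.425 = 35.1 × 12.425 = 436.12 mL.

436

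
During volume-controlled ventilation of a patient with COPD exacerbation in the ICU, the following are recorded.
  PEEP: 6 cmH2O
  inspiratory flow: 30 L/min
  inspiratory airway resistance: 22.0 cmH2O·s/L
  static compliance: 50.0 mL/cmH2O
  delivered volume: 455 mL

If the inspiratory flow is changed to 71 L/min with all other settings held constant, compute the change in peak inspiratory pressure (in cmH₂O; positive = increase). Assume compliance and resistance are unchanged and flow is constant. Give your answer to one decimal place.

15.0

Flow: 30 L/min ÷ 60 = 0.5 L/s.
New flow: 71 L/min ÷ 60 = 1.1833 L/s.
PIP = Vt/C + R·V̇ + PEEP (constant-flow equation of motion).
Only the resistive term changes: ΔPIP = R × ΔV̇ = 22.0 × (1.1833 − 0.5) = 22.0 × 0.6833 = 15.033 cmH2O.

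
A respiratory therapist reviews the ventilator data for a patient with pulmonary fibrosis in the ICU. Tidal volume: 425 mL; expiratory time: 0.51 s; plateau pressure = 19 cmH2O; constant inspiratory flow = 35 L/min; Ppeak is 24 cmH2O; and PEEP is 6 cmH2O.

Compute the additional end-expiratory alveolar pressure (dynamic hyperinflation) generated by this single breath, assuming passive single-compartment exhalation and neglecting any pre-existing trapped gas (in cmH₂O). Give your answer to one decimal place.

2.1

Flow: 35 L/min ÷ 60 = 0.5833 L/s.
R = (PIP − Pplat)/V̇ = (24 − 19) / 0.5833 = 5.0/0.5833 = 8.572 cmH2O·s/L.
C = Vt/(Pplat − PEEP) = 425.0 / (19 − 6) = 425.0/13.0 = 32.692 mL/cmH2O.
τ = R × C = 8.572 × 0.03269 L/cmH2O = 0.2802 s.
Fraction remaining = e^(−Te/τ) = e^(−0.51/0.2802) = 0.162; trapped volume = 425.0 × 0.162 = 68.85 mL.
Additional alveolar pressure from trapping ≈ V_trapped / C = 68.85 / 32.692 = 2.106 cmH2O.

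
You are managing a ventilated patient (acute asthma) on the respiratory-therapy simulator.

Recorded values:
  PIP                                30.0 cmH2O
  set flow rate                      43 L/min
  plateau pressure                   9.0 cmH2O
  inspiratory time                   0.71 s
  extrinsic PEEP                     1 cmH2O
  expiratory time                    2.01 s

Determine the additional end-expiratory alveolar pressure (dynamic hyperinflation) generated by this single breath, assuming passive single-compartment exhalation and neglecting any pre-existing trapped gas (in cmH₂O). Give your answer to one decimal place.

Flow: 43 L/min ÷ 60 = 0.7167 L/s.
Vt = flow × Ti = 0.7167 L/s × 0.71 s × 1000 mL/L = 508.86 mL.
R = (PIP − Pplat)/V̇ = (30.0 − 9.0) / 0.7167 = 21.0/0.7167 = 29.301 cmH2O·s/L.
C = Vt/(Pplat − PEEP) = 508.86 / (9.0 − 1) = 508.86/8.0 = 63.608 mL/cmH2O.
τ = R × C = 29.301 × 0.06361 L/cmH2O = 1.864 s.
Fraction remaining = e^(−Te/τ) = e^(−2.01/1.864) = 0.3402; trapped volume = 508.86 × 0.3402 = 173.11 mL.
Additional alveolar pressure from trapping ≈ V_trapped / C = 173.11 / 63.608 = 2.722 cmH2O.

2.7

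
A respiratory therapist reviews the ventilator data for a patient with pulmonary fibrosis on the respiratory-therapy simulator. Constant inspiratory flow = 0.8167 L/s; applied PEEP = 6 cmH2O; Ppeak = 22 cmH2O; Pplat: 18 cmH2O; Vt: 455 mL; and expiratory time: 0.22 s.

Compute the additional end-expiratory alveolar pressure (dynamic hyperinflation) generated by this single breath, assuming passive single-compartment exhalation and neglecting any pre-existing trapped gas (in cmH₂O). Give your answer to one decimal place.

R = (PIP − Pplat)/V̇ = (22 − 18) / 0.8167 = 4.0/0.8167 = 4.898 cmH2O·s/L.
C = Vt/(Pplat − PEEP) = 455.0 / (18 − 6) = 455.0/12.0 = 37.917 mL/cmH2O.
τ = R × C = 4.898 × 0.03792 L/cmH2O = 0.1857 s.
Fraction remaining = e^(−Te/τ) = e^(−0.22/0.1857) = 0.3058; trapped volume = 455.0 × 0.3058 = 139.14 mL.
Additional alveolar pressure from trapping ≈ V_trapped / C = 139.14 / 37.917 = 3.67 cmH2O.

3.7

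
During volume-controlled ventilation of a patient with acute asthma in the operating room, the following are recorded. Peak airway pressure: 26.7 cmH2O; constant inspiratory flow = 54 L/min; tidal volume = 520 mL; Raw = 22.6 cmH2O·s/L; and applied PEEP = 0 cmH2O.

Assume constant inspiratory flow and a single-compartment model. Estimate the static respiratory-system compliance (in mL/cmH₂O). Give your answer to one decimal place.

Flow: 54 L/min ÷ 60 = 0.9 L/s.
Equation of motion (constant flow): PIP = Vt/C + R·V̇ + PEEP.
Vt/C = PIP − R·V̇ − PEEP = 26.7 − 22.6×0.9 − 0 = 26.7 − 20.34 − 0 = 6.36 cmH2O.
C = Vt / 6.36 = 520 / 6.36 = 81.761 mL/cmH2O.

81.8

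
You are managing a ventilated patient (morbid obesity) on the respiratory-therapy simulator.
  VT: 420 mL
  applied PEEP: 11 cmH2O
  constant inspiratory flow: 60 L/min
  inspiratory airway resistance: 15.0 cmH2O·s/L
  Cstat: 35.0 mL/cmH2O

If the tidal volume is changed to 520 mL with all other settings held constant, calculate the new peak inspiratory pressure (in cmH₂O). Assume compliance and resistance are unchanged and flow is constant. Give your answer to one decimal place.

40.9

Flow: 60 L/min ÷ 60 = 1 L/s.
PIP = Vt/C + R·V̇ + PEEP (constant-flow equation of motion).
Only the elastic term changes: ΔPIP = ΔVt / C = (520 − 420) / 35.0 = 2.857 cmH2O.
Original PIP = 420/35.0 + 15.0×1 + 11 = 38.0 cmH2O; new PIP = 38.0 + (2.857) = 40.857 cmH2O.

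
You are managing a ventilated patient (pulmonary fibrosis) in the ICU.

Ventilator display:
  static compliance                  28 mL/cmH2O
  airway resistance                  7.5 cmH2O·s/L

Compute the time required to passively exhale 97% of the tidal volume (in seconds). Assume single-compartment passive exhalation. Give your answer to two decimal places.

τ = R × C = 7.5 × 28 mL/cmH2O = 7.5 × 0.028 L/cmH2O = 0.21 s.
Exhaled fraction f = 1 − e^(−t/τ) → t = −τ·ln(1 − f) = −0.21·ln(0.03) = 0.7364 s.

0.74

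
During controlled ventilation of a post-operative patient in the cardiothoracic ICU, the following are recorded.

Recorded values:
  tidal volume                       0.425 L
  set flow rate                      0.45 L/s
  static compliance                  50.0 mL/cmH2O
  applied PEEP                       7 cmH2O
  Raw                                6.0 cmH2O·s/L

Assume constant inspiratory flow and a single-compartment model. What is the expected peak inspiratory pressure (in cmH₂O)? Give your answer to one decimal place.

Equation of motion (constant flow): PIP = Vt/C + R·V̇ + PEEP.
PIP = 425/50.0 + 6.0×0.45 + 7 = 8.5 + 2.7 + 7 = 18.2 cmH2O.

18.2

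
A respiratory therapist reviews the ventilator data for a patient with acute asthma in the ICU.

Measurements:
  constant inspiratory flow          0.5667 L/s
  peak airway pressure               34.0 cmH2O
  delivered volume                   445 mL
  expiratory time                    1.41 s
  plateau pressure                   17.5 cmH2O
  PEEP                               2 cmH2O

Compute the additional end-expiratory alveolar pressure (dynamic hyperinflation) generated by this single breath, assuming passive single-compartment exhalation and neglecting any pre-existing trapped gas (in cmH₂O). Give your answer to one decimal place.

2.9

R = (PIP − Pplat)/V̇ = (34.0 − 17.5) / 0.5667 = 16.5/0.5667 = 29.116 cmH2O·s/L.
C = Vt/(Pplat − PEEP) = 445.0 / (17.5 − 2) = 445.0/15.5 = 28.71 mL/cmH2O.
τ = R × C = 29.116 × 0.02871 L/cmH2O = 0.8359 s.
Fraction remaining = e^(−Te/τ) = e^(−1.41/0.8359) = 0.1851; trapped volume = 445.0 × 0.1851 = 82.37 mL.
Additional alveolar pressure from trapping ≈ V_trapped / C = 82.37 / 28.71 = 2.869 cmH2O.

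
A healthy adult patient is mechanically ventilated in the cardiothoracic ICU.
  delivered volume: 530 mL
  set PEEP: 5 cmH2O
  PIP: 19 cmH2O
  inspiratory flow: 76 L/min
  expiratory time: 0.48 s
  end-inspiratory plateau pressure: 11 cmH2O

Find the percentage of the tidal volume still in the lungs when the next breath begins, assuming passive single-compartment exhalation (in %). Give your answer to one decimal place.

42.3

Flow: 76 L/min ÷ 60 = 1.2667 L/s.
R = (PIP − Pplat)/V̇ = (19 − 11) / 1.2667 = 8.0/1.2667 = 6.316 cmH2O·s/L.
C = Vt/(Pplat − PEEP) = 530.0 / (11 − 5) = 530.0/6.0 = 88.333 mL/cmH2O.
τ = R × C = 6.316 × 0.08833 L/cmH2O = 0.5579 s.
Fraction remaining at end-expiration = e^(−Te/τ) = e^(−0.48/0.5579) = 0.423 → 42.3%.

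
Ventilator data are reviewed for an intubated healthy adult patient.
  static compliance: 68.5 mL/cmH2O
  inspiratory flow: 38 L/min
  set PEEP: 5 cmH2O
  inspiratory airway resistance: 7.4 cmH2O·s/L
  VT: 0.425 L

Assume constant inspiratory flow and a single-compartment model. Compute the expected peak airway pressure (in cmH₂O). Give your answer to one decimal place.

15.9

Flow: 38 L/min ÷ 60 = 0.6333 L/s.
Equation of motion (constant flow): PIP = Vt/C + R·V̇ + PEEP.
PIP = 425/68.5 + 7.4×0.6333 + 5 = 6.204 + 4.686 + 5 = 15.89 cmH2O.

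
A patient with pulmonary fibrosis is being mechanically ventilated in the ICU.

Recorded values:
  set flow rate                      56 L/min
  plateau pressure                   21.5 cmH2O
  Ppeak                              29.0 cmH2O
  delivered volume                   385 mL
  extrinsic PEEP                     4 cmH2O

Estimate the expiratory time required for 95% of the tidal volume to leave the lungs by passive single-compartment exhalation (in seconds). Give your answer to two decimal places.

Flow: 56 L/min ÷ 60 = 0.9333 L/s.
R = (PIP − Pplat)/V̇ = (29.0 − 21.5) / 0.9333 = 7.5/0.9333 = 8.036 cmH2O·s/L.
C = Vt/(Pplat − PEEP) = 385.0 / (21.5 − 4) = 385.0/17.5 = 22.0 mL/cmH2O.
τ = R × C = 8.036 × 0.022 L/cmH2O = 0.1768 s.
t = −τ·ln(1 − 0.95) = −0.1768·ln(0.05) = 0.5296 s.

0.53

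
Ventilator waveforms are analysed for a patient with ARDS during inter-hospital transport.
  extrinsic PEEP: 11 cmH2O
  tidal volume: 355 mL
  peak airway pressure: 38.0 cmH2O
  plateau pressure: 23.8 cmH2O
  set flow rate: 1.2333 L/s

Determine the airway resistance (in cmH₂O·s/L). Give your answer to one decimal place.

Raw = (PIP − Pplat) / flow = (38.0 − 23.8) / 1.2333 = 14.2 / 1.2333 = 11.514 cmH2O·s/L.

11.5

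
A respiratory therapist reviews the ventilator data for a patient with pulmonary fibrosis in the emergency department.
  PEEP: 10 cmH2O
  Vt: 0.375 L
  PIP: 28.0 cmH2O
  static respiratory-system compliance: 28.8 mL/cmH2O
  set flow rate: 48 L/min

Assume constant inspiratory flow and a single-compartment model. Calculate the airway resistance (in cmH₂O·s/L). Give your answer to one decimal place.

6.2

Flow: 48 L/min ÷ 60 = 0.8 L/s.
Equation of motion (constant flow): PIP = Vt/C + R·V̇ + PEEP.
R·V̇ = PIP − Vt/C − PEEP = 28.0 − 375/28.8 − 10 = 28.0 − 13.021 − 10 = 4.979 cmH2O.
R = 4.979 / 0.8 = 6.224 cmH2O·s/L.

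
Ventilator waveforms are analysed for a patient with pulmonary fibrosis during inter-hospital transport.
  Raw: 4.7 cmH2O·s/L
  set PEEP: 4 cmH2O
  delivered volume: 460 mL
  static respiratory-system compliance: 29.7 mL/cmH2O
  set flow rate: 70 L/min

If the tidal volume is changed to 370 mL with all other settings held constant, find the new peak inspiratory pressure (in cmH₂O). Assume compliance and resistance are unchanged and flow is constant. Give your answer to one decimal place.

Flow: 70 L/min ÷ 60 = 1.1667 L/s.
PIP = Vt/C + R·V̇ + PEEP (constant-flow equation of motion).
Only the elastic term changes: ΔPIP = ΔVt / C = (370 − 460) / 29.7 = -3.03 cmH2O.
Original PIP = 460/29.7 + 4.7×1.1667 + 4 = 24.972 cmH2O; new PIP = 24.972 + (-3.03) = 21.942 cmH2O.

21.9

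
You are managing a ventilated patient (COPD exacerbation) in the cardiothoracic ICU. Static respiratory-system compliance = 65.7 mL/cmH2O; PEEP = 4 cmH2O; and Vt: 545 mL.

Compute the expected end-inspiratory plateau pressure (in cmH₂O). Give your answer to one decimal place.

Pplat = PEEP + Vt / Cstat = 4 + 545 / 65.7 = 4 + 8.295 = 12.295 cmH2O.

12.3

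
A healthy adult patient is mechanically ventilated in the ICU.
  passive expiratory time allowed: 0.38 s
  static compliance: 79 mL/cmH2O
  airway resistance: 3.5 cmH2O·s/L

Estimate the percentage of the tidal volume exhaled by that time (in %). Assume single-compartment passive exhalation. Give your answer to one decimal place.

τ = R × C = 3.5 × 79 mL/cmH2O = 3.5 × 0.079 L/cmH2O = 0.2765 s.
Passive exhalation: V(t)/V₀ = e^(−t/τ) = e^(−0.38/0.2765) = 0.253.
Fraction exhaled = 1 − 0.253 = 0.747 → 74.7%.

74.7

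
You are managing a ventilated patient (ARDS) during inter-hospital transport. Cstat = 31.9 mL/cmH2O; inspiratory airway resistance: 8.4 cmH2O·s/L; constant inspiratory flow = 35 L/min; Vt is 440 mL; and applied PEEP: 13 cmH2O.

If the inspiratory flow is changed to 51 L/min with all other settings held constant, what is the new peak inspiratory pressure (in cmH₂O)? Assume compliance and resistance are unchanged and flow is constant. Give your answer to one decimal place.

33.9

Flow: 35 L/min ÷ 60 = 0.5833 L/s.
New flow: 51 L/min ÷ 60 = 0.85 L/s.
PIP = Vt/C + R·V̇ + PEEP (constant-flow equation of motion).
Only the resistive term changes: ΔPIP = R × ΔV̇ = 8.4 × (0.85 − 0.5833) = 8.4 × 0.2667 = 2.24 cmH2O.
Original PIP = 440/31.9 + 8.4×0.5833 + 13 = 31.693 cmH2O; new PIP = 31.693 + (2.24) = 33.933 cmH2O.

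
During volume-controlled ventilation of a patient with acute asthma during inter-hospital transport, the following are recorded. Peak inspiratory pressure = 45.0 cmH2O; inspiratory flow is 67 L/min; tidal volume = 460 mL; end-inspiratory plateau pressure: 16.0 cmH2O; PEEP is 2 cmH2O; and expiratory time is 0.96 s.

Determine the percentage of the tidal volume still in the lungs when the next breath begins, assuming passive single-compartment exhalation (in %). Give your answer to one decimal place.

32.5

Flow: 67 L/min ÷ 60 = 1.1167 L/s.
R = (PIP − Pplat)/V̇ = (45.0 − 16.0) / 1.1167 = 29.0/1.1167 = 25.969 cmH2O·s/L.
C = Vt/(Pplat − PEEP) = 460.0 / (16.0 − 2) = 460.0/14.0 = 32.857 mL/cmH2O.
τ = R × C = 25.969 × 0.03286 L/cmH2O = 0.8533 s.
Fraction remaining at end-expiration = e^(−Te/τ) = e^(−0.96/0.8533) = 0.3246 → 32.46%.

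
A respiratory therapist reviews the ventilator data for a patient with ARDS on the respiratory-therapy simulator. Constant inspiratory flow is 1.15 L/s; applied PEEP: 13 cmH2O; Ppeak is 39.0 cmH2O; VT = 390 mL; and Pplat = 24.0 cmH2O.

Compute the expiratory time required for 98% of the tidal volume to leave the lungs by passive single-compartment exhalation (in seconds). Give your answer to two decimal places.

R = (PIP − Pplat)/V̇ = (39.0 − 24.0) / 1.15 = 15.0/1.15 = 13.043 cmH2O·s/L.
C = Vt/(Pplat − PEEP) = 390.0 / (24.0 − 13) = 390.0/11.0 = 35.455 mL/cmH2O.
τ = R × C = 13.043 × 0.03546 L/cmH2O = 0.4625 s.
t = −τ·ln(1 − 0.98) = −0.4625·ln(0.02) = 1.809 s.

1.81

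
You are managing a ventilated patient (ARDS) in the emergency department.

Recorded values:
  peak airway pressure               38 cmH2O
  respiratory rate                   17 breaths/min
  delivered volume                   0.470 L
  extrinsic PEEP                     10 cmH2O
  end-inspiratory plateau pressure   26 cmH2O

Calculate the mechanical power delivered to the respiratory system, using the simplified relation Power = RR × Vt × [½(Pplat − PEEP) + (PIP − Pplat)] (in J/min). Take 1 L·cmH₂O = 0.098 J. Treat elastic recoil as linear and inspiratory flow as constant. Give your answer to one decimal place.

Per-breath work = Vt × [½(Pplat−PEEP) + (PIP−Pplat)] = 0.470 × [0.5×16.0 + 12.0] = 0.470 × 20.0 = 9.4 L·cmH2O.
Power = 17 × 9.4 = 159.8 L·cmH2O/min.
× 0.098 J/(L·cmH2O) → 15.66 J/min.

15.7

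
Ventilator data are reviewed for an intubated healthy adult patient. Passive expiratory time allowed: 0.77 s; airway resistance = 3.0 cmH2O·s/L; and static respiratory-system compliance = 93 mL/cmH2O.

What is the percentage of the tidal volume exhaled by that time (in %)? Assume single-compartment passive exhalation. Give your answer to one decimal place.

93.7

τ = R × C = 3.0 × 93 mL/cmH2O = 3.0 × 0.093 L/cmH2O = 0.279 s.
Passive exhalation: V(t)/V₀ = e^(−t/τ) = e^(−0.77/0.279) = 0.0633.
Fraction exhaled = 1 − 0.0633 = 0.9367 → 93.67%.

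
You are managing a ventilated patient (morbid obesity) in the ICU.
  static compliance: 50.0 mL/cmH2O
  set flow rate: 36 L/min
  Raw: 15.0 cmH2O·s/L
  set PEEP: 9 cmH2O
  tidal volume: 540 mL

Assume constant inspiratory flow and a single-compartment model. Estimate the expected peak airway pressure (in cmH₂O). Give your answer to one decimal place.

Flow: 36 L/min ÷ 60 = 0.6 L/s.
Equation of motion (constant flow): PIP = Vt/C + R·V̇ + PEEP.
PIP = 540/50.0 + 15.0×0.6 + 9 = 10.8 + 9.0 + 9 = 28.8 cmH2O.

28.8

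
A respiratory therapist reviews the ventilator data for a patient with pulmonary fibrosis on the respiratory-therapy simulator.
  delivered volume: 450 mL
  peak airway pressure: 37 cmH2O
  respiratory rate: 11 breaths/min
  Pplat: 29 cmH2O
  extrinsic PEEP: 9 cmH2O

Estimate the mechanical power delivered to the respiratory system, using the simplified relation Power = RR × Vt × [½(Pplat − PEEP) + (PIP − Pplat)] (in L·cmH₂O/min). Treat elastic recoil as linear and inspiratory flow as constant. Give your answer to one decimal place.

Per-breath work = Vt × [½(Pplat−PEEP) + (PIP−Pplat)] = 0.450 × [0.5×20.0 + 8.0] = 0.450 × 18.0 = 8.1 L·cmH2O.
Power = 11 × 8.1 = 89.1 L·cmH2O/min.

89.1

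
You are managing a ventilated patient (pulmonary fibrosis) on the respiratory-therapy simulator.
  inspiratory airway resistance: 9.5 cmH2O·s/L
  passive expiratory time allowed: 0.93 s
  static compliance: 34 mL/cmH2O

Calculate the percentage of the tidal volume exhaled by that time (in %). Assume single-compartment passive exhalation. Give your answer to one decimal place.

τ = R × C = 9.5 × 34 mL/cmH2O = 9.5 × 0.034 L/cmH2O = 0.323 s.
Passive exhalation: V(t)/V₀ = e^(−t/τ) = e^(−0.93/0.323) = 0.05618.
Fraction exhaled = 1 − 0.05618 = 0.9438 → 94.38%.

94.4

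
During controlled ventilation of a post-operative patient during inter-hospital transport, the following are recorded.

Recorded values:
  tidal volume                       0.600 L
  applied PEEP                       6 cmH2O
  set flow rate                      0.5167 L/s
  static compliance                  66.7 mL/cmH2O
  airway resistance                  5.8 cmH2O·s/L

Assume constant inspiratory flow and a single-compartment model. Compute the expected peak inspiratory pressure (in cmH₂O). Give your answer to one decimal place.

18.0

Equation of motion (constant flow): PIP = Vt/C + R·V̇ + PEEP.
PIP = 600/66.7 + 5.8×0.5167 + 6 = 8.996 + 2.997 + 6 = 17.993 cmH2O.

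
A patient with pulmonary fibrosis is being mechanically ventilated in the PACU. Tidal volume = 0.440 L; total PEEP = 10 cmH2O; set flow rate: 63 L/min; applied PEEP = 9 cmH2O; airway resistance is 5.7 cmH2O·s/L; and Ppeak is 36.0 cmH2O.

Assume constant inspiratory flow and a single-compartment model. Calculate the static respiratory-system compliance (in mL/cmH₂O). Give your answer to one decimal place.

Flow: 63 L/min ÷ 60 = 1.05 L/s.
Total PEEP = 10 cmH2O (set 9 + intrinsic 1); this is the baseline alveolar pressure.
Equation of motion (constant flow): PIP = Vt/C + R·V̇ + PEEP.
Vt/C = PIP − R·V̇ − PEEP = 36.0 − 5.7×1.05 − 10 = 36.0 − 5.985 − 10 = 20.015 cmH2O.
C = Vt / 20.015 = 440 / 20.015 = 21.984 mL/cmH2O.

22.0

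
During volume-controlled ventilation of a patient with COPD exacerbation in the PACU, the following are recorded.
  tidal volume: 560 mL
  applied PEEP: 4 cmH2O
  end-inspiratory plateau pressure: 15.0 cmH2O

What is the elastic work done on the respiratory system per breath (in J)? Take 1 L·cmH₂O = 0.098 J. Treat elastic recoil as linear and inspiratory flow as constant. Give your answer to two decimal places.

0.30

Elastic work ≈ ½ × (Pplat − PEEP) × Vt = 0.5 × (15.0 − 4) × 0.560 L = 0.5 × 11.0 × 0.560 = 3.08 L·cmH2O.
× 0.098 J/(L·cmH2O) → 0.3018 J.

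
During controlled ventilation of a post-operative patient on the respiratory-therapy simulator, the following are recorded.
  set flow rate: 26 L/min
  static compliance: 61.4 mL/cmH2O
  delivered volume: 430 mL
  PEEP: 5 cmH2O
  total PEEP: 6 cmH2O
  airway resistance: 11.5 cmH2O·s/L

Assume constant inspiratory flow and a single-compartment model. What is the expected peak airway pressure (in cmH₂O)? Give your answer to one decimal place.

Flow: 26 L/min ÷ 60 = 0.4333 L/s.
Total PEEP = 6 cmH2O (set 5 + intrinsic 1); this is the baseline alveolar pressure.
Equation of motion (constant flow): PIP = Vt/C + R·V̇ + PEEP.
PIP = 430/61.4 + 11.5×0.4333 + 6 = 7.003 + 4.983 + 6 = 17.986 cmH2O.

18.0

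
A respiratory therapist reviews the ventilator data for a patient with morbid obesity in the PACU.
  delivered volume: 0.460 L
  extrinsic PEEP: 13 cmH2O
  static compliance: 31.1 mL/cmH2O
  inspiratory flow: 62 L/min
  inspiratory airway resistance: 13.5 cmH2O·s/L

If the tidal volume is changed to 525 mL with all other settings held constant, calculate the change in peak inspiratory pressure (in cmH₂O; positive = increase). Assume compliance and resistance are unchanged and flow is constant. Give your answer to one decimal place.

PIP = Vt/C + R·V̇ + PEEP (constant-flow equation of motion).
Only the elastic term changes: ΔPIP = ΔVt / C = (525 − 460) / 31.1 = 2.09 cmH2O.

2.1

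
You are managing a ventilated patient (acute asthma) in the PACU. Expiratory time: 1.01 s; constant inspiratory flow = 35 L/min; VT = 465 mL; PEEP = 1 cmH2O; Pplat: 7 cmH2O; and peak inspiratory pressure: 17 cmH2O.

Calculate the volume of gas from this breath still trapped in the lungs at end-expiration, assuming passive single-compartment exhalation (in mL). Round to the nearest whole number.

217

Flow: 35 L/min ÷ 60 = 0.5833 L/s.
R = (PIP − Pplat)/V̇ = (17 − 7) / 0.5833 = 10.0/0.5833 = 17.144 cmH2O·s/L.
C = Vt/(Pplat − PEEP) = 465.0 / (7 − 1) = 465.0/6.0 = 77.5 mL/cmH2O.
τ = R × C = 17.144 × 0.0775 L/cmH2O = 1.329 s.
Fraction remaining = e^(−Te/τ) = e^(−1.01/1.329) = 0.4677.
Trapped volume = 465.0 × 0.4677 = 217.48 mL.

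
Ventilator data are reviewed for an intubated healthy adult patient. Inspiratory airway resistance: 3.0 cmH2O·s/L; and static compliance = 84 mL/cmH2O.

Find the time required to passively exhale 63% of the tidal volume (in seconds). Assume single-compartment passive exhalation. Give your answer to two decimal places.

0.25

τ = R × C = 3.0 × 84 mL/cmH2O = 3.0 × 0.084 L/cmH2O = 0.252 s.
Exhaled fraction f = 1 − e^(−t/τ) → t = −τ·ln(1 − f) = −0.252·ln(0.37) = 0.2506 s.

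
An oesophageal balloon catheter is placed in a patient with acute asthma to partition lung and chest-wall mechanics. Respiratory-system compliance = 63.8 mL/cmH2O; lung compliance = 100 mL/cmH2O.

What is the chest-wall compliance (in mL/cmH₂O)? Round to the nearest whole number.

176

1/Ccw = 1/Crs − 1/CL.
1/Ccw = 1/63.8 − 1/100 = 0.005674.
Ccw = 176.24 mL/cmH2O.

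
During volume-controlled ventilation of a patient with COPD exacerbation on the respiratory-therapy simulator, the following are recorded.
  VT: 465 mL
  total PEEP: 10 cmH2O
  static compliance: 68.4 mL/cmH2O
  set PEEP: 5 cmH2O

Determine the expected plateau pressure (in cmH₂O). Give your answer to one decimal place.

16.8

End-expiratory occlusion gives total PEEP = 10 cmH2O (intrinsic PEEP = 10 − 5 = 5). Use total PEEP for the elastic gradient.
Pplat = PEEPtotal + Vt / Cstat = 10 + 465 / 68.4 = 10 + 6.798 = 16.798 cmH2O.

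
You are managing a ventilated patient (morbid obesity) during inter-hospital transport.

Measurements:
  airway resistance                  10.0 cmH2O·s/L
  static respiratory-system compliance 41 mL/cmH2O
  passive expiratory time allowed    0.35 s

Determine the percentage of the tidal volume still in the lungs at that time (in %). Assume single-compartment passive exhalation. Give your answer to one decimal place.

τ = R × C = 10.0 × 41 mL/cmH2O = 10.0 × 0.041 L/cmH2O = 0.41 s.
Passive exhalation: V(t)/V₀ = e^(−t/τ) = e^(−0.35/0.41) = 0.4259.
Fraction remaining = 0.4259 → 42.59%.

42.6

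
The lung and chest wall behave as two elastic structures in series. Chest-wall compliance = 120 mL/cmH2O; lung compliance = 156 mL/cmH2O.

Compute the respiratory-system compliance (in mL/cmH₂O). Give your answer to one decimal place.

Lung and chest wall are elastances in series: 1/Crs = 1/CL + 1/Ccw.
1/Crs = 1/156 + 1/120 = 0.01474.
Crs = 67.843 mL/cmH2O.

67.8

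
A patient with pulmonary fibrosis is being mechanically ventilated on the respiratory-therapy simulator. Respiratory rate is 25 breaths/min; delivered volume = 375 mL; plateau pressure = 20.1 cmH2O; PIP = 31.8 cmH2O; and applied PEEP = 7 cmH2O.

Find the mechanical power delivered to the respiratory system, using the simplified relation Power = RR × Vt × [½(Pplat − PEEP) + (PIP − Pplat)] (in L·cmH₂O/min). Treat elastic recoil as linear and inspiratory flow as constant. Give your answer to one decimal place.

171.1

Per-breath work = Vt × [½(Pplat−PEEP) + (PIP−Pplat)] = 0.375 × [0.5×13.1 + 11.7] = 0.375 × 18.25 = 6.844 L·cmH2O.
Power = 25 × 6.844 = 171.1 L·cmH2O/min.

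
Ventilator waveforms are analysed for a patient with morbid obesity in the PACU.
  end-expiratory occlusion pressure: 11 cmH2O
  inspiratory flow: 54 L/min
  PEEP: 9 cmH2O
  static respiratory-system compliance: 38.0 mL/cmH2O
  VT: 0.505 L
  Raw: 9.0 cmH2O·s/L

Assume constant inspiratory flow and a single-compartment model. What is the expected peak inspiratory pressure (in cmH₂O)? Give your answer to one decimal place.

32.4

Flow: 54 L/min ÷ 60 = 0.9 L/s.
Total PEEP = 11 cmH2O (set 9 + intrinsic 2); this is the baseline alveolar pressure.
Equation of motion (constant flow): PIP = Vt/C + R·V̇ + PEEP.
PIP = 505/38.0 + 9.0×0.9 + 11 = 13.289 + 8.1 + 11 = 32.389 cmH2O.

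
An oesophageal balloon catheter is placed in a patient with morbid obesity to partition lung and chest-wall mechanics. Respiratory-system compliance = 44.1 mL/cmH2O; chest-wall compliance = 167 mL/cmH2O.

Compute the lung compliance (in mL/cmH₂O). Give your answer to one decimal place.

1/CL = 1/Crs − 1/Ccw.
1/CL = 1/44.1 − 1/167 = 0.01669.
CL = 59.916 mL/cmH2O.

59.9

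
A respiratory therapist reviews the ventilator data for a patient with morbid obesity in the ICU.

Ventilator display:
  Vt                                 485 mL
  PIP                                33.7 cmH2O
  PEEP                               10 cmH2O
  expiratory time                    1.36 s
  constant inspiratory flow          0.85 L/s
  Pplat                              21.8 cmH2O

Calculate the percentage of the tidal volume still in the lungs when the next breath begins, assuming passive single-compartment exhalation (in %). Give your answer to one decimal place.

9.4

R = (PIP − Pplat)/V̇ = (33.7 − 21.8) / 0.85 = 11.9/0.85 = 14.0 cmH2O·s/L.
C = Vt/(Pplat − PEEP) = 485.0 / (21.8 − 10) = 485.0/11.8 = 41.102 mL/cmH2O.
τ = R × C = 14.0 × 0.0411 L/cmH2O = 0.5754 s.
Fraction remaining at end-expiration = e^(−Te/τ) = e^(−1.36/0.5754) = 0.09408 → 9.408%.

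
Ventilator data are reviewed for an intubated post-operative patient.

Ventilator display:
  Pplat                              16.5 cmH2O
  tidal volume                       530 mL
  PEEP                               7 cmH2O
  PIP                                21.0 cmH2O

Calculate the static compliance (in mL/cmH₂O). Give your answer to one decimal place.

Cstat = Vt / (Pplat − PEEP) = 530 / (16.5 − 7) = 530 / 9.5 = 55.789 mL/cmH2O.

55.8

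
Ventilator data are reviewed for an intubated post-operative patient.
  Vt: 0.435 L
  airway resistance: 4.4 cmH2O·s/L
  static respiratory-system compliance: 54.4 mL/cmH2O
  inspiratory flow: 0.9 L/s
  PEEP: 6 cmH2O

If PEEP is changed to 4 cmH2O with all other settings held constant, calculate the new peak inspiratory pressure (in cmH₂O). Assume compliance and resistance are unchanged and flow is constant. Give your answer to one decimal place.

16.0

PIP = Vt/C + R·V̇ + PEEP (constant-flow equation of motion).
Only the baseline term changes: ΔPIP = ΔPEEP = 4 − 6 = -2.0 cmH2O.
Original PIP = 435/54.4 + 4.4×0.9 + 6 = 17.956 cmH2O; new PIP = 17.956 + (-2.0) = 15.956 cmH2O.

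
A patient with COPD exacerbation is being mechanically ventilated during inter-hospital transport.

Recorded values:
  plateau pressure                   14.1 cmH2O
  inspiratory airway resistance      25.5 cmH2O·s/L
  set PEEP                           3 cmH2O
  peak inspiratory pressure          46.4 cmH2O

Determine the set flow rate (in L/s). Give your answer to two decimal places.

1.27

flow = (PIP − Pplat) / Raw = 32.3 / 25.5 = 1.267 L/s.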